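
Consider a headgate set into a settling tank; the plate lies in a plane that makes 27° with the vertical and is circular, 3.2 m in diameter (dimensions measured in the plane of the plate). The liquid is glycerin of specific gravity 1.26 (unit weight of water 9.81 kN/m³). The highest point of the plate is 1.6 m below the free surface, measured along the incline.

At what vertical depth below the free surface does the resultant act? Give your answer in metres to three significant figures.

h_p = 3.03 m

γ = 1.26 × 9.81 = 12.3606 kN/m³.
The plate makes 27° with the vertical, i.e. θ = 90° − 27° = 63° to the horizontal. Measuring y along the incline from the free-surface line, vertical depth h = y·sinθ with sinθ = 0.891007.
The centroid is at the centre, 1.6 m below the top of the plate, so y_c = 1.6 + 1.6 = 3.2 m and h_c = 3.2 × 0.891007 = 2.85122 m.
A = π(1.6)² = 8.04248 m².
Resultant F = γ·h_c·A = 12.3606 × 2.85122 × 8.04248 = 283.439 kN.
I_c = πr⁴/4 = π × 1.6⁴/4 = 5.14719 m⁴.
Centre of pressure: y_p = y_c + I_c/(y_c·A) = 3.2 + 5.14719/(3.2 × 8.04248) = 3.2 + 0.2 = 3.4 m along the plane.
Vertically, h_p = y_p·sinθ = 3.4 × 0.891007 = 3.02942 m.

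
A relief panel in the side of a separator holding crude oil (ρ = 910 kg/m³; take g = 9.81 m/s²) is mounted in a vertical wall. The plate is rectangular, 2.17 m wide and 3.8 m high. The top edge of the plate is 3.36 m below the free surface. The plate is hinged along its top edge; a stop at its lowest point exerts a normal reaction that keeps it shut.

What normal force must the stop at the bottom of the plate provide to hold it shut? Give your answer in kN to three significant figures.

P ≈ 217 kN

γ = ρg = 910 × 9.81 / 1000 = 8.9271 kN/m³.
The centroid lies 3.8/2 = 1.9 m below the top edge, so the centroid depth is h_c = 3.36 + 1.9 = 5.26 m.
A = 2.17 × 3.8 = 8.246 m².
Resultant F = γ·h_c·A = 8.9271 × 5.26 × 8.246 = 387.204 kN.
I_c = b·h³/12 = 2.17 × 3.8³/12 = 9.92269 m⁴.
Centre of pressure: y_p = y_c + I_c/(y_c·A) = 5.26 + 9.92269/(5.26 × 8.246) = 5.26 + 0.228771 = 5.48877 m along the plane.
The resultant acts 1.9 + 0.228771 = 2.12877 m (along the plate) below the hinge at the top edge, so the moment about the hinge is M = F × 2.12877 = 387.204 × 2.12877 = 824.268 kN·m.
A normal force at the bottom, 3.8 m from the hinge, must supply this moment: P = 824.268/3.8 = 216.913 kN.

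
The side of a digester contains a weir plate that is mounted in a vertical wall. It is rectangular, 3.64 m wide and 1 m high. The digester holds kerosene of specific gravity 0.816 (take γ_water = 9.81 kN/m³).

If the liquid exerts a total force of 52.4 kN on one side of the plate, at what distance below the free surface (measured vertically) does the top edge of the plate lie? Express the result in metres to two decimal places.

d_top ≈ 1.30 m

γ = 0.816 × 9.81 = 8.00496 kN/m³.
A = 3.64 × 1 = 3.64 m².
From F = γ·h_c·A, the centroid depth is h_c = 52.4/(8.00496 × 3.64) = 1.79834 m.
The centroid lies 1/2 = 0.5 m below the top edge, so the top edge sits at h_top = 1.79834 − 0.5 = 1.29834 m below the surface.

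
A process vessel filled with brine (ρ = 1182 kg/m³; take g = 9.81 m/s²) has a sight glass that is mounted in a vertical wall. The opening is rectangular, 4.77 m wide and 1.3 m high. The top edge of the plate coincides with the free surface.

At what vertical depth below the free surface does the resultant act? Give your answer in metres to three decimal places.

h_p = 0.867 m

γ = ρg = 1182 × 9.81 / 1000 = 11.59542 kN/m³.
The centroid lies 1.3/2 = 0.65 m below the top edge, so the centroid depth is h_c = 0.65 m.
A = 4.77 × 1.3 = 6.201 m².
Resultant F = γ·h_c·A = 11.59542 × 0.65 × 6.201 = 46.7371 kN.
I_c = b·h³/12 = 4.77 × 1.3³/12 = 0.873308 m⁴.
Centre of pressure: y_p = y_c + I_c/(y_c·A) = 0.65 + 0.873308/(0.65 × 6.201) = 0.65 + 0.216667 = 0.866667 m along the plane.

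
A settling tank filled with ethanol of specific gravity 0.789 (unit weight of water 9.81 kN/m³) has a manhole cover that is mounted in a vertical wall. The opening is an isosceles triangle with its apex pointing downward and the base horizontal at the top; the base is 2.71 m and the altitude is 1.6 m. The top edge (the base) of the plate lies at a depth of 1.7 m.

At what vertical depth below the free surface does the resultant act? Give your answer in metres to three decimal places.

h_p = 2.297 m

γ = 0.789 × 9.81 = 7.74009 kN/m³.
With the apex down, the centroid sits h/3 = 1.6/3 = 0.533333 m below the base (the top edge), so the centroid depth is h_c = 1.7 + 0.533333 = 2.23333 m.
A = ½ × 2.71 × 1.6 = 2.168 m².
Resultant F = γ·h_c·A = 7.74009 × 2.23333 × 2.168 = 37.4764 kN.
I_c = b·h³/36 = 2.71 × 1.6³/36 = 0.308338 m⁴.
Centre of pressure: y_p = y_c + I_c/(y_c·A) = 2.23333 + 0.308338/(2.23333 × 2.168) = 2.23333 + 0.0636817 = 2.29701 m along the plane.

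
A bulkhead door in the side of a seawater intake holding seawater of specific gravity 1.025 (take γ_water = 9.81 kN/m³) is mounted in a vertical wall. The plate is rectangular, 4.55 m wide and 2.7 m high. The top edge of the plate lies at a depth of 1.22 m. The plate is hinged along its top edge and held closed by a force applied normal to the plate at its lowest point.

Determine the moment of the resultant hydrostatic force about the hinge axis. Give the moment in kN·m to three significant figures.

M ≈ 504 kN·m

γ = 1.025 × 9.81 = 10.05525 kN/m³.
The centroid lies 2.7/2 = 1.35 m below the top edge, so the centroid depth is h_c = 1.22 + 1.35 = 2.57 m.
A = 4.55 × 2.7 = 12.285 m².
Resultant F = γ·h_c·A = 10.05525 × 2.57 × 12.285 = 317.469 kN.
I_c = b·h³/12 = 4.55 × 2.7³/12 = 7.46314 m⁴.
Centre of pressure: y_p = y_c + I_c/(y_c·A) = 2.57 + 7.46314/(2.57 × 12.285) = 2.57 + 0.236381 = 2.80638 m along the plane.
The resultant acts 1.35 + 0.236381 = 1.58638 m (along the plate) below the hinge at the top edge, so the moment about the hinge is M = F × 1.58638 = 317.469 × 1.58638 = 503.626 kN·m.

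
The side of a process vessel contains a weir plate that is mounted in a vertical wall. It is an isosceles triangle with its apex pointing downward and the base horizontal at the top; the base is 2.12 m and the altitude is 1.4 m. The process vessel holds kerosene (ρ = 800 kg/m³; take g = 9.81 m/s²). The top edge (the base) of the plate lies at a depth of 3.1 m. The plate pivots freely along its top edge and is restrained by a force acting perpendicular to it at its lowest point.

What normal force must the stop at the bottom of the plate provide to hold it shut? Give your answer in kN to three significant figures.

γ = ρg = 800 × 9.81 / 1000 = 7.848 kN/m³.
With the apex down, the centroid sits h/3 = 1.4/3 = 0.466667 m below the base (the top edge), so the centroid depth is h_c = 3.1 + 0.466667 = 3.56667 m.
A = ½ × 2.12 × 1.4 = 1.484 m².
Resultant F = γ·h_c·A = 7.848 × 3.56667 × 1.484 = 41.539 kN.
I_c = b·h³/36 = 2.12 × 1.4³/36 = 0.161591 m⁴.
Centre of pressure: y_p = y_c + I_c/(y_c·A) = 3.56667 + 0.161591/(3.56667 × 1.484) = 3.56667 + 0.0305295 = 3.5972 m along the plane.
The resultant acts 0.466667 + 0.0305295 = 0.497196 m (along the plate) below the hinge at the top edge, so the moment about the hinge is M = F × 0.497196 = 41.539 × 0.497196 = 20.653 kN·m.
A normal force at the bottom, 1.4 m from the hinge, must supply this moment: P = 20.653/1.4 = 14.7521 kN.

P ≈ 14.8 kN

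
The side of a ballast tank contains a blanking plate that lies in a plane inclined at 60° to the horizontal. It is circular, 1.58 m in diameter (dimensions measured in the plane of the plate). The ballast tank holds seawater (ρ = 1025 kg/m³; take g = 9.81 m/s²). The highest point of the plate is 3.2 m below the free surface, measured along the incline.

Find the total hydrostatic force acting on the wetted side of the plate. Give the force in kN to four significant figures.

γ = ρg = 1025 × 9.81 / 1000 = 10.05525 kN/m³.
Let θ = 60° be the plate's angle to the horizontal; measure y along the incline from where the plane meets the free surface. Vertical depth h = y·sinθ with sinθ = 0.866025.
The centroid is at the centre, 0.79 m below the top of the plate, so y_c = 3.2 + 0.79 = 3.99 m and h_c = 3.99 × 0.866025 = 3.45544 m.
A = π(0.79)² = 1.96067 m².
Resultant F = γ·h_c·A = 10.05525 × 3.45544 × 1.96067 = 68.1241 kN.

F ≈ 68.12 kN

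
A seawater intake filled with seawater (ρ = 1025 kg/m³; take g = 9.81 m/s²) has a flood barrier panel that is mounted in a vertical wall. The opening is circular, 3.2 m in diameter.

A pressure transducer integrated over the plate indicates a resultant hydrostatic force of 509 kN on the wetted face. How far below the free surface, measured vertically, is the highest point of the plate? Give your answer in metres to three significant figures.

d_top ≈ 4.69 m

γ = ρg = 1025 × 9.81 / 1000 = 10.05525 kN/m³.
A = π(1.6)² = 8.04248 m².
From F = γ·h_c·A, the centroid depth is h_c = 509/(10.05525 × 8.04248) = 6.29412 m.
The centroid is at the centre, 1.6 m below the top of the plate, so the highest point sits at h_top = 6.29412 − 1.6 = 4.69412 m below the surface.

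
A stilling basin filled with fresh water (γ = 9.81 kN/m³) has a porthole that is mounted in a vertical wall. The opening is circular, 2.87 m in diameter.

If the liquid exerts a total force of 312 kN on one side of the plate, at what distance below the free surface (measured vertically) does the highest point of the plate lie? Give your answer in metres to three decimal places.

d_top ≈ 3.481 m

γ = 9.81 kN/m³.
A = π(1.435)² = 6.46925 m².
From F = γ·h_c·A, the centroid depth is h_c = 312/(9.81 × 6.46925) = 4.91622 m.
The centroid is at the centre, 1.435 m below the top of the plate, so the highest point sits at h_top = 4.91622 − 1.435 = 3.48122 m below the surface.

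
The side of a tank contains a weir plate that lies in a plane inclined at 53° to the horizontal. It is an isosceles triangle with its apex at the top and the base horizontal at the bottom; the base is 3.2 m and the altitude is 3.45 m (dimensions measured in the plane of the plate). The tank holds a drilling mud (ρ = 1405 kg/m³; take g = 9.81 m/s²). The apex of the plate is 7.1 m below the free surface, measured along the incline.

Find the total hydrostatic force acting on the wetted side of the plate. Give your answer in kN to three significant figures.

γ = ρg = 1405 × 9.81 / 1000 = 13.78305 kN/m³.
Let θ = 53° be the plate's angle to the horizontal; measure y along the incline from where the plane meets the free surface. Vertical depth h = y·sinθ with sinθ = 0.798636.
With the apex up, the centroid sits 2h/3 = 2 × 3.45/3 = 2.3 m below the apex, so y_c = 7.1 + 2.3 = 9.4 m and h_c = 9.4 × 0.798636 = 7.50718 m.
A = ½ × 3.2 × 3.45 = 5.52 m².
Resultant F = γ·h_c·A = 13.78305 × 7.50718 × 5.52 = 571.165 kN.

F ≈ 571 kN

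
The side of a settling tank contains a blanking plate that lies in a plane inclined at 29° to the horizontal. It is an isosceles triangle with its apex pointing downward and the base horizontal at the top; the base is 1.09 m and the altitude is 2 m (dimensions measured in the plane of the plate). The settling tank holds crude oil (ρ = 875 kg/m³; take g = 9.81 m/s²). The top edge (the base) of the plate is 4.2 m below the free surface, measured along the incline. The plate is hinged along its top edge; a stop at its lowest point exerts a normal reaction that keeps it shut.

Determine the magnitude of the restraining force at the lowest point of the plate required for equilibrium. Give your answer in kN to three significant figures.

P ≈ 7.86 kN

γ = ρg = 875 × 9.81 / 1000 = 8.58375 kN/m³.
Let θ = 29° be the plate's angle to the horizontal; measure y along the incline from where the plane meets the free surface. Vertical depth h = y·sinθ with sinθ = 0.484810.
With the apex down, the centroid sits h/3 = 2/3 = 0.666667 m below the base (the top edge), so y_c = 4.2 + 0.666667 = 4.86667 m and h_c = 4.86667 × 0.484810 = 2.35941 m.
A = ½ × 1.09 × 2 = 1.09 m².
Resultant F = γ·h_c·A = 8.58375 × 2.35941 × 1.09 = 22.0753 kN.
I_c = b·h³/36 = 1.09 × 2³/36 = 0.242222 m⁴.
Centre of pressure: y_p = y_c + I_c/(y_c·A) = 4.86667 + 0.242222/(4.86667 × 1.09) = 4.86667 + 0.045662 = 4.91233 m along the plane.
The resultant acts 0.666667 + 0.045662 = 0.712329 m (along the plate) below the hinge at the top edge, so the moment about the hinge is M = F × 0.712329 = 22.0753 × 0.712329 = 15.7249 kN·m.
A normal force at the bottom, 2 m from the hinge, must supply this moment: P = 15.7249/2 = 7.86245 kN.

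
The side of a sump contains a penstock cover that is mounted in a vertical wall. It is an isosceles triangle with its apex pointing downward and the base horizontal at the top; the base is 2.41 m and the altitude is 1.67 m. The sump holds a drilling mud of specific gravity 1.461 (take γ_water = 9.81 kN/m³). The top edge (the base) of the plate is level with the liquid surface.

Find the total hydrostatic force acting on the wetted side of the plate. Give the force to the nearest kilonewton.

γ = 1.461 × 9.81 = 14.33241 kN/m³.
With the apex down, the centroid sits h/3 = 1.67/3 = 0.556667 m below the base (the top edge), so the centroid depth is h_c = 0.556667 m.
A = ½ × 2.41 × 1.67 = 2.01235 m².
Resultant F = γ·h_c·A = 14.33241 × 0.556667 × 2.01235 = 16.0553 kN.

F ≈ 16 kN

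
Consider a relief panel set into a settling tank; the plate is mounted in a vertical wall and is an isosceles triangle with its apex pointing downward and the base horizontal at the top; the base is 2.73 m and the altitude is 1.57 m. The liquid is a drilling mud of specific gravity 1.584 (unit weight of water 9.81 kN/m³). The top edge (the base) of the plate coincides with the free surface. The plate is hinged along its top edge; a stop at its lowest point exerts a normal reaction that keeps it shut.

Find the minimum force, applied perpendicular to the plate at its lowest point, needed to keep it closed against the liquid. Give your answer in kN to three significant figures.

P ≈ 8.71 kN

γ = 1.584 × 9.81 = 15.53904 kN/m³.
With the apex down, the centroid sits h/3 = 1.57/3 = 0.523333 m below the base (the top edge), so the centroid depth is h_c = 0.523333 m.
A = ½ × 2.73 × 1.57 = 2.14305 m².
Resultant F = γ·h_c·A = 15.53904 × 0.523333 × 2.14305 = 17.4275 kN.
I_c = b·h³/36 = 2.73 × 1.57³/36 = 0.293467 m⁴.
Centre of pressure: y_p = y_c + I_c/(y_c·A) = 0.523333 + 0.293467/(0.523333 × 2.14305) = 0.523333 + 0.261667 = 0.785 m along the plane.
The resultant acts 0.523333 + 0.261667 = 0.785 m (along the plate) below the hinge at the top edge, so the moment about the hinge is M = F × 0.785 = 17.4275 × 0.785 = 13.6806 kN·m.
A normal force at the bottom, 1.57 m from the hinge, must supply this moment: P = 13.6806/1.57 = 8.71376 kN.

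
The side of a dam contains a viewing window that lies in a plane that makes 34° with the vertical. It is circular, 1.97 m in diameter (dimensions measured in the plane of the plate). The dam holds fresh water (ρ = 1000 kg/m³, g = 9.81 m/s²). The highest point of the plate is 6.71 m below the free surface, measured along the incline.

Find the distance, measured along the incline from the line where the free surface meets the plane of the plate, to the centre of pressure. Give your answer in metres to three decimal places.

y_p = 7.727 m

γ = ρg = 1000 × 9.81 = 9810 N/m³ = 9.81 kN/m³.
The plate makes 34° with the vertical, i.e. θ = 90° − 34° = 56° to the horizontal. Measuring y along the incline from the free-surface line, vertical depth h = y·sinθ with sinθ = 0.829038.
The centroid is at the centre, 0.985 m below the top of the plate, so y_c = 6.71 + 0.985 = 7.695 m and h_c = 7.695 × 0.829038 = 6.37945 m.
A = π(0.985)² = 3.04805 m².
Resultant F = γ·h_c·A = 9.81 × 6.37945 × 3.04805 = 190.754 kN.
I_c = πr⁴/4 = π × 0.985⁴/4 = 0.739324 m⁴.
Centre of pressure: y_p = y_c + I_c/(y_c·A) = 7.695 + 0.739324/(7.695 × 3.04805) = 7.695 + 0.0315213 = 7.72652 m along the plane.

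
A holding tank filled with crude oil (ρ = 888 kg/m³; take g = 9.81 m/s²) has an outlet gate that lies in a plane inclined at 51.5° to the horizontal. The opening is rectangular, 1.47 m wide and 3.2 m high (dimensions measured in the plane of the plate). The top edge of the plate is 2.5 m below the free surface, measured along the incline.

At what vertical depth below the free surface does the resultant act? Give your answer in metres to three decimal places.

γ = ρg = 888 × 9.81 / 1000 = 8.71128 kN/m³.
Let θ = 51.5° be the plate's angle to the horizontal; measure y along the incline from where the plane meets the free surface. Vertical depth h = y·sinθ with sinθ = 0.782608.
The centroid lies 3.2/2 = 1.6 m below the top edge, so y_c = 2.5 + 1.6 = 4.1 m and h_c = 4.1 × 0.782608 = 3.20869 m.
A = 1.47 × 3.2 = 4.704 m².
Resultant F = γ·h_c·A = 8.71128 × 3.20869 × 4.704 = 131.485 kN.
I_c = b·h³/12 = 1.47 × 3.2³/12 = 4.01408 m⁴.
Centre of pressure: y_p = y_c + I_c/(y_c·A) = 4.1 + 4.01408/(4.1 × 4.704) = 4.1 + 0.20813 = 4.30813 m along the plane.
Vertically, h_p = y_p·sinθ = 4.30813 × 0.782608 = 3.37158 m.

h_p = 3.372 m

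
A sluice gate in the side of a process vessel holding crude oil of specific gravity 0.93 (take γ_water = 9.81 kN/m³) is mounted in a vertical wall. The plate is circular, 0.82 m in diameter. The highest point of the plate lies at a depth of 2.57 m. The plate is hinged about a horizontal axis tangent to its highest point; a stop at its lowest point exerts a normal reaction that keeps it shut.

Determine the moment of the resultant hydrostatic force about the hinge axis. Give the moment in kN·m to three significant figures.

γ = 0.93 × 9.81 = 9.1233 kN/m³.
The centroid is at the centre, 0.41 m below the top of the plate, so the centroid depth is h_c = 2.57 + 0.41 = 2.98 m.
A = π(0.41)² = 0.528102 m².
Resultant F = γ·h_c·A = 9.1233 × 2.98 × 0.528102 = 14.3577 kN.
I_c = πr⁴/4 = π × 0.41⁴/4 = 0.0221935 m⁴.
Centre of pressure: y_p = y_c + I_c/(y_c·A) = 2.98 + 0.0221935/(2.98 × 0.528102) = 2.98 + 0.0141024 = 2.9941 m along the plane.
The resultant acts 0.41 + 0.0141024 = 0.424102 m (along the plate) below the hinge at the top edge, so the moment about the hinge is M = F × 0.424102 = 14.3577 × 0.424102 = 6.08913 kN·m.

M ≈ 6.09 kN·m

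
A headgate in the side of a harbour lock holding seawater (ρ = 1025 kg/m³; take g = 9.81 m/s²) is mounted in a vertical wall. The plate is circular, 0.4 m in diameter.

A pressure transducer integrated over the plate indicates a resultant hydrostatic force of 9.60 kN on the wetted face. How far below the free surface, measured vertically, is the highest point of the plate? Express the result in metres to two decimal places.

γ = ρg = 1025 × 9.81 / 1000 = 10.05525 kN/m³.
A = π(0.2)² = 0.125664 m².
From F = γ·h_c·A, the centroid depth is h_c = 9.60/(10.05525 × 0.125664) = 7.59744 m.
The centroid is at the centre, 0.2 m below the top of the plate, so the highest point sits at h_top = 7.59744 − 0.2 = 7.39744 m below the surface.

d_top ≈ 7.40 m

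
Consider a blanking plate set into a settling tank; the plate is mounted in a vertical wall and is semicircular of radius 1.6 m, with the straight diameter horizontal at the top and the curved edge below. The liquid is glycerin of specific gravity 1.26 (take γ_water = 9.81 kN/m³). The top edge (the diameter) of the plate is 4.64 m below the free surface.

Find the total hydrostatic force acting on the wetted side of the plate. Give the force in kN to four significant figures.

γ = 1.26 × 9.81 = 12.3606 kN/m³.
The centroid of a semicircle lies 4r/(3π) = 0.679061 m from the diameter, here below the top edge, so the centroid depth is h_c = 4.64 + 0.679061 = 5.31906 m.
A = πr²/2 = π × 1.6²/2 = 4.02124 m².
Resultant F = γ·h_c·A = 12.3606 × 5.31906 × 4.02124 = 264.384 kN.

F ≈ 264.4 kN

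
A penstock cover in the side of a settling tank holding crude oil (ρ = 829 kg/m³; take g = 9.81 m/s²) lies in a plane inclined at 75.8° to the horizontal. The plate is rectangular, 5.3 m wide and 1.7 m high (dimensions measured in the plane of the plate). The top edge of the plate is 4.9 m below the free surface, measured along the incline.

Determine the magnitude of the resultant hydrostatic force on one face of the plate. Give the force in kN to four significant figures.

F ≈ 408.5 kN

γ = ρg = 829 × 9.81 / 1000 = 8.13249 kN/m³.
Let θ = 75.8° be the plate's angle to the horizontal; measure y along the incline from where the plane meets the free surface. Vertical depth h = y·sinθ with sinθ = 0.969445.
The centroid lies 1.7/2 = 0.85 m below the top edge, so y_c = 4.9 + 0.85 = 5.75 m and h_c = 5.75 × 0.969445 = 5.57431 m.
A = 5.3 × 1.7 = 9.01 m².
Resultant F = γ·h_c·A = 8.13249 × 5.57431 × 9.01 = 408.451 kN.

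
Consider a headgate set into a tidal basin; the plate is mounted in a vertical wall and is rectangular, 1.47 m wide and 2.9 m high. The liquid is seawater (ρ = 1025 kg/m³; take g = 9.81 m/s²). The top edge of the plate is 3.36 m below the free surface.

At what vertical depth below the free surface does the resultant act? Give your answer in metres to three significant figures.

γ = ρg = 1025 × 9.81 / 1000 = 10.05525 kN/m³.
The centroid lies 2.9/2 = 1.45 m below the top edge, so the centroid depth is h_c = 3.36 + 1.45 = 4.81 m.
A = 1.47 × 2.9 = 4.263 m².
Resultant F = γ·h_c·A = 10.05525 × 4.81 × 4.263 = 206.183 kN.
I_c = b·h³/12 = 1.47 × 2.9³/12 = 2.98765 m⁴.
Centre of pressure: y_p = y_c + I_c/(y_c·A) = 4.81 + 2.98765/(4.81 × 4.263) = 4.81 + 0.145703 = 4.9557 m along the plane.

h_p = 4.96 m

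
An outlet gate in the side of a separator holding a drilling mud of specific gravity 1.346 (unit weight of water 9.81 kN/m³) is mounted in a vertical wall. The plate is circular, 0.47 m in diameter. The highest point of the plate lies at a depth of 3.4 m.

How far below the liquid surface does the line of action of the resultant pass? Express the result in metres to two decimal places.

γ = 1.346 × 9.81 = 13.20426 kN/m³.
The centroid is at the centre, 0.235 m below the top of the plate, so the centroid depth is h_c = 3.4 + 0.235 = 3.635 m.
A = π(0.235)² = 0.173494 m².
Resultant F = γ·h_c·A = 13.20426 × 3.635 × 0.173494 = 8.32728 kN.
I_c = πr⁴/4 = π × 0.235⁴/4 = 0.00239531 m⁴.
Centre of pressure: y_p = y_c + I_c/(y_c·A) = 3.635 + 0.00239531/(3.635 × 0.173494) = 3.635 + 0.00379816 = 3.6388 m along the plane.

h_p = 3.64 m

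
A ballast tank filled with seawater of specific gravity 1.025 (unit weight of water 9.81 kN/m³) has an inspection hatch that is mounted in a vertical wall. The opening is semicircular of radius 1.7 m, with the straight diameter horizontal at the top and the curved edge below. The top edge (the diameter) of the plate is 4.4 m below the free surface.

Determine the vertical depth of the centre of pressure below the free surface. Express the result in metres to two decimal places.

γ = 1.025 × 9.81 = 10.05525 kN/m³.
The centroid of a semicircle lies 4r/(3π) = 0.721502 m from the diameter, here below the top edge, so the centroid depth is h_c = 4.4 + 0.721502 = 5.1215 m.
A = πr²/2 = π × 1.7²/2 = 4.5396 m².
Resultant F = γ·h_c·A = 10.05525 × 5.1215 × 4.5396 = 233.78 kN.
I_c = (π/8 − 8/(9π))·r⁴ = 0.109757 × 1.7⁴ = 0.916701 m⁴.
Centre of pressure: y_p = y_c + I_c/(y_c·A) = 5.1215 + 0.916701/(5.1215 × 4.5396) = 5.1215 + 0.0394287 = 5.16093 m along the plane.

h_p = 5.16 m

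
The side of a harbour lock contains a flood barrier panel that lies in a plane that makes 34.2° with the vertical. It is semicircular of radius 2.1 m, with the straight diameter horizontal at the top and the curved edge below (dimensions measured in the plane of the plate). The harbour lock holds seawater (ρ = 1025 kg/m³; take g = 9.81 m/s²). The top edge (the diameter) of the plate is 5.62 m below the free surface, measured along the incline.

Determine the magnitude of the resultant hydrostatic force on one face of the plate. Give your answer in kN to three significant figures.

F ≈ 375 kN

γ = ρg = 1025 × 9.81 / 1000 = 10.05525 kN/m³.
The plate makes 34.2° with the vertical, i.e. θ = 90° − 34.2° = 55.8° to the horizontal. Measuring y along the incline from the free-surface line, vertical depth h = y·sinθ with sinθ = 0.827081.
The centroid of a semicircle lies 4r/(3π) = 0.891268 m from the diameter, here below the top edge, so y_c = 5.62 + 0.891268 = 6.51127 m and h_c = 6.51127 × 0.827081 = 5.38535 m.
A = πr²/2 = π × 2.1²/2 = 6.92721 m².
Resultant F = γ·h_c·A = 10.05525 × 5.38535 × 6.92721 = 375.116 kN.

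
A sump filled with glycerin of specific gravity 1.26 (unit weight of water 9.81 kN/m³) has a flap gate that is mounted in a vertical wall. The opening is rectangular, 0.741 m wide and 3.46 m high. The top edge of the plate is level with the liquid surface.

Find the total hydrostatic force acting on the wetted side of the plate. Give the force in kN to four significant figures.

F ≈ 54.83 kN

γ = 1.26 × 9.81 = 12.3606 kN/m³.
The centroid lies 3.46/2 = 1.73 m below the top edge, so the centroid depth is h_c = 1.73 m.
A = 0.741 × 3.46 = 2.56386 m².
Resultant F = γ·h_c·A = 12.3606 × 1.73 × 2.56386 = 54.8252 kN.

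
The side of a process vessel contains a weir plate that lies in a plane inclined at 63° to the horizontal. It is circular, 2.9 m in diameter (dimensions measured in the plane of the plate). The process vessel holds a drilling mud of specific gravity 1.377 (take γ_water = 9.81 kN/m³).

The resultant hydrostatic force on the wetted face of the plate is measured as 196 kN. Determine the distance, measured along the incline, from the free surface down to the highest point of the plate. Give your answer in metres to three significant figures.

γ = 1.377 × 9.81 = 13.50837 kN/m³.
A = π(1.45)² = 6.6052 m².
From F = γ·h_c·A, the centroid depth is h_c = 196/(13.50837 × 6.6052) = 2.19668 m.
Let θ = 63° be the plate's angle to the horizontal; measure y along the incline from where the plane meets the free surface. Vertical depth h = y·sinθ with sinθ = 0.891007.
Along the incline, y_c = h_c/sinθ = 2.19668/0.891007 = 2.46539 m.
The centroid is at the centre, 1.45 m below the top of the plate, so the highest point sits at y_top = 2.46539 − 1.45 = 1.01539 m along the incline.

y_top ≈ 1.02 m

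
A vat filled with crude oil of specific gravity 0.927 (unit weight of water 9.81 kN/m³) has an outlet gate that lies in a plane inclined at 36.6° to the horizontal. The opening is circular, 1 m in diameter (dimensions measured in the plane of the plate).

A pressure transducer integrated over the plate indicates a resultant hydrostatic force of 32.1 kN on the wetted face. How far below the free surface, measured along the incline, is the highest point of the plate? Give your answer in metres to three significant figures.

γ = 0.927 × 9.81 = 9.09387 kN/m³.
A = π(0.5)² = 0.785398 m².
From F = γ·h_c·A, the centroid depth is h_c = 32.1/(9.09387 × 0.785398) = 4.49435 m.
Let θ = 36.6° be the plate's angle to the horizontal; measure y along the incline from where the plane meets the free surface. Vertical depth h = y·sinθ with sinθ = 0.596225.
Along the incline, y_c = h_c/sinθ = 4.49435/0.596225 = 7.53801 m.
The centroid is at the centre, 0.5 m below the top of the plate, so the highest point sits at y_top = 7.53801 − 0.5 = 7.03801 m along the incline.

y_top ≈ 7.04 m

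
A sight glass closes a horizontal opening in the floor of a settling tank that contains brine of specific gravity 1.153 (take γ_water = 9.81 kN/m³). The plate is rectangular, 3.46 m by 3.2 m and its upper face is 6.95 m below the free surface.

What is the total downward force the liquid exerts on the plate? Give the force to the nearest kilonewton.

γ = 1.153 × 9.81 = 11.31093 kN/m³.
The plate is horizontal, so pressure is uniform at p = γ·h = 11.31093 × 6.95 = 78.611 kN/m².
A = 3.46 × 3.2 = 11.072 m².
F = p·A = 78.611 × 11.072 = 870.381 kN.

F ≈ 870 kN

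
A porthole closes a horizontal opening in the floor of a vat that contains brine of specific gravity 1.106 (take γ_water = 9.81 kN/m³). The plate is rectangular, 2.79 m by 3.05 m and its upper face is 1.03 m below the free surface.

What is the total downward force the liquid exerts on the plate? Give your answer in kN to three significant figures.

γ = 1.106 × 9.81 = 10.84986 kN/m³.
The plate is horizontal, so pressure is uniform at p = γ·h = 10.84986 × 1.03 = 11.1754 kN/m².
A = 2.79 × 3.05 = 8.5095 m².
F = p·A = 11.1754 × 8.5095 = 95.0971 kN.

F ≈ 95.1 kN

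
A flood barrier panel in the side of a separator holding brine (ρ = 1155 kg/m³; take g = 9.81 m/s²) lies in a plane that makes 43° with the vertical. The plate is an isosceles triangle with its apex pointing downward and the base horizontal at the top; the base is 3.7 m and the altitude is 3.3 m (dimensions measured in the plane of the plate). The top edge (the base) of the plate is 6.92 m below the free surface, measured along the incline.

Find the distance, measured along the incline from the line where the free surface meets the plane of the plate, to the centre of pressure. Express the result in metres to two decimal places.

γ = ρg = 1155 × 9.81 / 1000 = 11.33055 kN/m³.
The plate makes 43° with the vertical, i.e. θ = 90° − 43° = 47° to the horizontal. Measuring y along the incline from the free-surface line, vertical depth h = y·sinθ with sinθ = 0.731354.
With the apex down, the centroid sits h/3 = 3.3/3 = 1.1 m below the base (the top edge), so y_c = 6.92 + 1.1 = 8.02 m and h_c = 8.02 × 0.731354 = 5.86546 m.
A = ½ × 3.7 × 3.3 = 6.105 m².
Resultant F = γ·h_c·A = 11.33055 × 5.86546 × 6.105 = 405.732 kN.
I_c = b·h³/36 = 3.7 × 3.3³/36 = 3.69353 m⁴.
Centre of pressure: y_p = y_c + I_c/(y_c·A) = 8.02 + 3.69353/(8.02 × 6.105) = 8.02 + 0.0754365 = 8.09544 m along the plane.

y_p = 8.10 m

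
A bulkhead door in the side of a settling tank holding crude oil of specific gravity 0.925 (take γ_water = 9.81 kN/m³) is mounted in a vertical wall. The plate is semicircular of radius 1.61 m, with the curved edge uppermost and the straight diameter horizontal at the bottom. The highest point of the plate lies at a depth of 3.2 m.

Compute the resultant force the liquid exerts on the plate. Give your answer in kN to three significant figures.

F ≈ 152 kN

γ = 0.925 × 9.81 = 9.07425 kN/m³.
The centroid lies 4r/(3π) = 0.683305 m above the diameter, so r − 4r/(3π) = 1.61 − 0.683305 = 0.926695 m below the topmost point, so the centroid depth is h_c = 3.2 + 0.926695 = 4.12669 m.
A = πr²/2 = π × 1.61²/2 = 4.07166 m².
Resultant F = γ·h_c·A = 9.07425 × 4.12669 × 4.07166 = 152.47 kN.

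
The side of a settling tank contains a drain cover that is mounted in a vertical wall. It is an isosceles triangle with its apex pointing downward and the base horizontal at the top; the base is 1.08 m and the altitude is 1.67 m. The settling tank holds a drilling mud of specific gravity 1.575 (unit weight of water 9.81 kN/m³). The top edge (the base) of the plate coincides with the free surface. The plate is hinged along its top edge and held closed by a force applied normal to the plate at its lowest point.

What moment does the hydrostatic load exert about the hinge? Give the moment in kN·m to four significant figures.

M ≈ 6.477 kN·m

γ = 1.575 × 9.81 = 15.45075 kN/m³.
With the apex down, the centroid sits h/3 = 1.67/3 = 0.556667 m below the base (the top edge), so the centroid depth is h_c = 0.556667 m.
A = ½ × 1.08 × 1.67 = 0.9018 m².
Resultant F = γ·h_c·A = 15.45075 × 0.556667 × 0.9018 = 7.75631 kN.
I_c = b·h³/36 = 1.08 × 1.67³/36 = 0.139724 m⁴.
Centre of pressure: y_p = y_c + I_c/(y_c·A) = 0.556667 + 0.139724/(0.556667 × 0.9018) = 0.556667 + 0.278333 = 0.835 m along the plane.
The resultant acts 0.556667 + 0.278333 = 0.835 m (along the plate) below the hinge at the top edge, so the moment about the hinge is M = F × 0.835 = 7.75631 × 0.835 = 6.47652 kN·m.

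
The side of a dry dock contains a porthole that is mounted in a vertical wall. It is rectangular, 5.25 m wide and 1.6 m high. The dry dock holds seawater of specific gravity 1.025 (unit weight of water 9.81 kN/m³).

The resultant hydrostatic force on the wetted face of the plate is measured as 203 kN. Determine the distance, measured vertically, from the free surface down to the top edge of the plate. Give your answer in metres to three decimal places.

γ = 1.025 × 9.81 = 10.05525 kN/m³.
A = 5.25 × 1.6 = 8.4 m².
From F = γ·h_c·A, the centroid depth is h_c = 203/(10.05525 × 8.4) = 2.40339 m.
The centroid lies 1.6/2 = 0.8 m below the top edge, so the top edge sits at h_top = 2.40339 − 0.8 = 1.60339 m below the surface.

d_top ≈ 1.603 m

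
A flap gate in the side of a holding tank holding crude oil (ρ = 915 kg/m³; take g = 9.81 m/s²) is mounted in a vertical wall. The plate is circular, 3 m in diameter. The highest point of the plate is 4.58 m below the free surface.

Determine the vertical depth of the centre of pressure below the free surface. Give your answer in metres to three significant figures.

γ = ρg = 915 × 9.81 / 1000 = 8.97615 kN/m³.
The centroid is at the centre, 1.5 m below the top of the plate, so the centroid depth is h_c = 4.58 + 1.5 = 6.08 m.
A = π(1.5)² = 7.06858 m².
Resultant F = γ·h_c·A = 8.97615 × 6.08 × 7.06858 = 385.768 kN.
I_c = πr⁴/4 = π × 1.5⁴/4 = 3.97608 m⁴.
Centre of pressure: y_p = y_c + I_c/(y_c·A) = 6.08 + 3.97608/(6.08 × 7.06858) = 6.08 + 0.0925165 = 6.17252 m along the plane.

h_p = 6.17 m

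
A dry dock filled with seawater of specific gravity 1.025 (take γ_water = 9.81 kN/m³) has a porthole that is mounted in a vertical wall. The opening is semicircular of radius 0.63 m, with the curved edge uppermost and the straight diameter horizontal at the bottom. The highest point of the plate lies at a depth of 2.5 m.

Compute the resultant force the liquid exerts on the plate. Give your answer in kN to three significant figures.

γ = 1.025 × 9.81 = 10.05525 kN/m³.
The centroid lies 4r/(3π) = 0.26738 m above the diameter, so r − 4r/(3π) = 0.63 − 0.26738 = 0.36262 m below the topmost point, so the centroid depth is h_c = 2.5 + 0.36262 = 2.86262 m.
A = πr²/2 = π × 0.63²/2 = 0.623449 m².
Resultant F = γ·h_c·A = 10.05525 × 2.86262 × 0.623449 = 17.9456 kN.

F ≈ 17.9 kN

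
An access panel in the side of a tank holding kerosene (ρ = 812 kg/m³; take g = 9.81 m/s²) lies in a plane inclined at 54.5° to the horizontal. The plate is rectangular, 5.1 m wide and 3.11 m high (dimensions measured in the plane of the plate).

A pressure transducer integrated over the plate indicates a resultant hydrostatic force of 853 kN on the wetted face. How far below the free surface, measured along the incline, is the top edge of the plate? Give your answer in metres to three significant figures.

γ = ρg = 812 × 9.81 / 1000 = 7.96572 kN/m³.
A = 5.1 × 3.11 = 15.861 m².
From F = γ·h_c·A, the centroid depth is h_c = 853/(7.96572 × 15.861) = 6.75139 m.
Let θ = 54.5° be the plate's angle to the horizontal; measure y along the incline from where the plane meets the free surface. Vertical depth h = y·sinθ with sinθ = 0.814116.
Along the incline, y_c = h_c/sinθ = 6.75139/0.814116 = 8.29291 m.
The centroid lies 3.11/2 = 1.555 m below the top edge, so the top edge sits at y_top = 8.29291 − 1.555 = 6.73791 m along the incline.

y_top ≈ 6.74 m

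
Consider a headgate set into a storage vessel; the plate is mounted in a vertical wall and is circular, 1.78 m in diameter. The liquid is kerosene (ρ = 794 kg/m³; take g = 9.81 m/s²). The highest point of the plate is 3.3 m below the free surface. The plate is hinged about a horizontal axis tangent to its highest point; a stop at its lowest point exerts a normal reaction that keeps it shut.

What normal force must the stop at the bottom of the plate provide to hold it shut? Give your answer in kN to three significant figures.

P ≈ 42.8 kN

γ = ρg = 794 × 9.81 / 1000 = 7.78914 kN/m³.
The centroid is at the centre, 0.89 m below the top of the plate, so the centroid depth is h_c = 3.3 + 0.89 = 4.19 m.
A = π(0.89)² = 2.48846 m².
Resultant F = γ·h_c·A = 7.78914 × 4.19 × 2.48846 = 81.2146 kN.
I_c = πr⁴/4 = π × 0.89⁴/4 = 0.492776 m⁴.
Centre of pressure: y_p = y_c + I_c/(y_c·A) = 4.19 + 0.492776/(4.19 × 2.48846) = 4.19 + 0.0472612 = 4.23726 m along the plane.
The resultant acts 0.89 + 0.0472612 = 0.937261 m (along the plate) below the hinge at the top edge, so the moment about the hinge is M = F × 0.937261 = 81.2146 × 0.937261 = 76.1193 kN·m.
A normal force at the bottom, 1.78 m from the hinge, must supply this moment: P = 76.1193/1.78 = 42.7637 kN.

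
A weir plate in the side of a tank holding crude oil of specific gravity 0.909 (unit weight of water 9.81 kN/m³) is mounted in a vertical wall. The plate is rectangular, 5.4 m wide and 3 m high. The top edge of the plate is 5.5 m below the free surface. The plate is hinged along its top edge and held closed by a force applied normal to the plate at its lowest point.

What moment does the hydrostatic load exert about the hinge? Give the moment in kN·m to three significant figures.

M ≈ 1630 kN·m

γ = 0.909 × 9.81 = 8.91729 kN/m³.
The centroid lies 3/2 = 1.5 m below the top edge, so the centroid depth is h_c = 5.5 + 1.5 = 7 m.
A = 5.4 × 3 = 16.2 m².
Resultant F = γ·h_c·A = 8.91729 × 7 × 16.2 = 1011.22 kN.
I_c = b·h³/12 = 5.4 × 3³/12 = 12.15 m⁴.
Centre of pressure: y_p = y_c + I_c/(y_c·A) = 7 + 12.15/(7 × 16.2) = 7 + 0.107143 = 7.10714 m along the plane.
The resultant acts 1.5 + 0.107143 = 1.60714 m (along the plate) below the hinge at the top edge, so the moment about the hinge is M = F × 1.60714 = 1011.22 × 1.60714 = 1625.17 kN·m.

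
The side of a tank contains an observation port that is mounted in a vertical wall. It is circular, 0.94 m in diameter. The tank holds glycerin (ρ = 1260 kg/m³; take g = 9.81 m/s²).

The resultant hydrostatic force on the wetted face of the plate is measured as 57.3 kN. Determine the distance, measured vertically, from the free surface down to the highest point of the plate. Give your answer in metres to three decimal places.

γ = ρg = 1260 × 9.81 / 1000 = 12.3606 kN/m³.
A = π(0.47)² = 0.693978 m².
From F = γ·h_c·A, the centroid depth is h_c = 57.3/(12.3606 × 0.693978) = 6.67989 m.
The centroid is at the centre, 0.47 m below the top of the plate, so the highest point sits at h_top = 6.67989 − 0.47 = 6.20989 m below the surface.

d_top ≈ 6.210 m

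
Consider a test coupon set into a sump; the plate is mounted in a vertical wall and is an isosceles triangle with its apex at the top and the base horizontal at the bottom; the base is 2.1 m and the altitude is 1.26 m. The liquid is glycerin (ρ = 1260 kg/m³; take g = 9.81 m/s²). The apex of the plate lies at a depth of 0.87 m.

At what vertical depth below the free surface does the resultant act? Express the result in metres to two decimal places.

h_p = 1.76 m

γ = ρg = 1260 × 9.81 / 1000 = 12.3606 kN/m³.
With the apex up, the centroid sits 2h/3 = 2 × 1.26/3 = 0.84 m below the apex, so the centroid depth is h_c = 0.87 + 0.84 = 1.71 m.
A = ½ × 2.1 × 1.26 = 1.323 m².
Resultant F = γ·h_c·A = 12.3606 × 1.71 × 1.323 = 27.9638 kN.
I_c = b·h³/36 = 2.1 × 1.26³/36 = 0.116689 m⁴.
Centre of pressure: y_p = y_c + I_c/(y_c·A) = 1.71 + 0.116689/(1.71 × 1.323) = 1.71 + 0.0515791 = 1.76158 m along the plane.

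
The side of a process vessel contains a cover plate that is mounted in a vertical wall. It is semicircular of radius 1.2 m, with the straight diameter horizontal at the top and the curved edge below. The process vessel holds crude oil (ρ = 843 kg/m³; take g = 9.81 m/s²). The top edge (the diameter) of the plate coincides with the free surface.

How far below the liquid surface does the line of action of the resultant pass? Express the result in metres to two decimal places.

h_p = 0.71 m

γ = ρg = 843 × 9.81 / 1000 = 8.26983 kN/m³.
The centroid of a semicircle lies 4r/(3π) = 0.509296 m from the diameter, here below the top edge, so the centroid depth is h_c = 0.509296 m.
A = πr²/2 = π × 1.2²/2 = 2.26195 m².
Resultant F = γ·h_c·A = 8.26983 × 0.509296 × 2.26195 = 9.52686 kN.
I_c = (π/8 − 8/(9π))·r⁴ = 0.109757 × 1.2⁴ = 0.227592 m⁴.
Centre of pressure: y_p = y_c + I_c/(y_c·A) = 0.509296 + 0.227592/(0.509296 × 2.26195) = 0.509296 + 0.197562 = 0.706858 m along the plane.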